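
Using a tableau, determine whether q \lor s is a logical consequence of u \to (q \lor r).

Initial set: {T (u \to (q \lor r)); F (q \lor s)}.
F (q \lor s): α-rule — add F q, F s.
T (u \to (q \lor r)): β-rule — branch into F u  //  T (q \lor r).
  branch 1 (add F u):
    ○ open, literals {q=false, s=false, u=false}.
  branch 2 (add T (q \lor r)):
    T (q \lor r): β-rule — branch into T q  //  T r.
      branch 2.1 (add T q):
        × closes — contains both q and \lnot q.
      branch 2.2 (add T r):
        ○ open, literals {q=false, r=true, s=false}.
1 branch closed, 2 open.
An open branch gives a countermodel: q=false, s=false, u=false (unmentioned atoms arbitrary); the premises hold there but the conclusion fails.

No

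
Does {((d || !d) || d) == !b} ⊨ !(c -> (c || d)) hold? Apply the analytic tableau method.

No

Initial set: {(((d || !d) || d) == !b); !!(c -> (c || d))}.
(((d || !d) || d) == !b): β-rule — branch into ((d || !d) || d), !b  //  !((d || !d) || d), !!b.
  branch 1 (add ((d || !d) || d), !b):
    !!(c -> (c || d)): β-rule — branch into !c  //  (c || d).
      branch 1.1 (add !c):
        ((d || !d) || d): β-rule — branch into (d || !d)  //  d.
          branch 1.1.1 (add (d || !d)):
            (d || !d): β-rule — branch into d  //  !d.
              branch 1.1.1.1 (add d):
                ○ open, literals {b=0, c=0, d=1}.
              branch 1.1.1.2 (add !d):
                ○ open, literals {b=0, c=0, d=0}.
          branch 1.1.2 (add d):
            ○ open, literals {b=0, c=0, d=1}.
      branch 1.2 (add (c || d)):
        ((d || !d) || d): β-rule — branch into (d || !d)  //  d.
          branch 1.2.1 (add (d || !d)):
            (c || d): β-rule — branch into c  //  d.
              branch 1.2.1.1 (add c):
                (d || !d): β-rule — branch into d  //  !d.
                  branch 1.2.1.1.1 (add d):
                    ○ open, literals {b=0, c=1, d=1}.
                  branch 1.2.1.1.2 (add !d):
                    ○ open, literals {b=0, c=1, d=0}.
              branch 1.2.1.2 (add d):
                (d || !d): β-rule — branch into d  //  !d.
                  branch 1.2.1.2.1 (add d):
                    ○ open, literals {b=0, d=1}.
                  branch 1.2.1.2.2 (add !d):
                    × closes — contains both d and !d.
          branch 1.2.2 (add d):
            (c || d): β-rule — branch into c  //  d.
              branch 1.2.2.1 (add c):
                ○ open, literals {b=0, c=1, d=1}.
              branch 1.2.2.2 (add d):
                ○ open, literals {b=0, d=1}.
  branch 2 (add !((d || !d) || d), !!b):
    !((d || !d) || d): α-rule — add !(d || !d), !d.
    !(d || !d): α-rule — add !d, !!d.
    × closes — contains both d and !d.
2 branches closed, 8 open.
An open branch gives a countermodel: b=0, c=0, d=1 (unmentioned atoms arbitrary); the premises hold there but the conclusion fails.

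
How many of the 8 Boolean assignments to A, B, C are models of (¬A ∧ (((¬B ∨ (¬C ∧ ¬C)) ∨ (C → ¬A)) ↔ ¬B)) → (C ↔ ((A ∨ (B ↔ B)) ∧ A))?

Initial set: {((¬A ∧ (((¬B ∨ (¬C ∧ ¬C)) ∨ (C → ¬A)) ↔ ¬B)) → (C ↔ ((A ∨ (B ↔ B)) ∧ A)))}.
((¬A ∧ (((¬B ∨ (¬C ∧ ¬C)) ∨ (C → ¬A)) ↔ ¬B)) → (C ↔ ((A ∨ (B ↔ B)) ∧ A))): β-rule — branch into ¬(¬A ∧ (((¬B ∨ (¬C ∧ ¬C)) ∨ (C → ¬A)) ↔ ¬B))  //  (C ↔ ((A ∨ (B ↔ B)) ∧ A)).
  branch 1 (add ¬(¬A ∧ (((¬B ∨ (¬C ∧ ¬C)) ∨ (C → ¬A)) ↔ ¬B))):
    ¬(¬A ∧ (((¬B ∨ (¬C ∧ ¬C)) ∨ (C → ¬A)) ↔ ¬B)): β-rule — branch into ¬¬A  //  ¬(((¬B ∨ (¬C ∧ ¬C)) ∨ (C → ¬A)) ↔ ¬B).
      branch 1.1 (add ¬¬A):
        ○ open, literals {A=T}.
      branch 1.2 (add ¬(((¬B ∨ (¬C ∧ ¬C)) ∨ (C → ¬A)) ↔ ¬B)):
        ¬(((¬B ∨ (¬C ∧ ¬C)) ∨ (C → ¬A)) ↔ ¬B): β-rule — branch into ((¬B ∨ (¬C ∧ ¬C)) ∨ (C → ¬A)), ¬¬B  //  ¬((¬B ∨ (¬C ∧ ¬C)) ∨ (C → ¬A)), ¬B.
          branch 1.2.1 (add ((¬B ∨ (¬C ∧ ¬C)) ∨ (C → ¬A)), ¬¬B):
            ((¬B ∨ (¬C ∧ ¬C)) ∨ (C → ¬A)): β-rule — branch into (¬B ∨ (¬C ∧ ¬C))  //  (C → ¬A).
              branch 1.2.1.1 (add (¬B ∨ (¬C ∧ ¬C))):
                (¬B ∨ (¬C ∧ ¬C)): β-rule — branch into ¬B  //  (¬C ∧ ¬C).
                  branch 1.2.1.1.1 (add ¬B):
                    × closes — contains both B and ¬B.
                  branch 1.2.1.1.2 (add (¬C ∧ ¬C)):
                    (¬C ∧ ¬C): α-rule — add ¬C, ¬C.
                    ○ open, literals {B=T, C=F}.
              branch 1.2.1.2 (add (C → ¬A)):
                (C → ¬A): β-rule — branch into ¬C  //  ¬A.
                  branch 1.2.1.2.1 (add ¬C):
                    ○ open, literals {B=T, C=F}.
                  branch 1.2.1.2.2 (add ¬A):
                    ○ open, literals {A=F, B=T}.
          branch 1.2.2 (add ¬((¬B ∨ (¬C ∧ ¬C)) ∨ (C → ¬A)), ¬B):
            ¬((¬B ∨ (¬C ∧ ¬C)) ∨ (C → ¬A)): α-rule — add ¬(¬B ∨ (¬C ∧ ¬C)), ¬(C → ¬A).
            ¬(¬B ∨ (¬C ∧ ¬C)): α-rule — add ¬¬B, ¬(¬C ∧ ¬C).
            × closes — contains both B and ¬B.
  branch 2 (add (C ↔ ((A ∨ (B ↔ B)) ∧ A))):
    (C ↔ ((A ∨ (B ↔ B)) ∧ A)): β-rule — branch into C, ((A ∨ (B ↔ B)) ∧ A)  //  ¬C, ¬((A ∨ (B ↔ B)) ∧ A).
      branch 2.1 (add C, ((A ∨ (B ↔ B)) ∧ A)):
        ((A ∨ (B ↔ B)) ∧ A): α-rule — add (A ∨ (B ↔ B)), A.
        (A ∨ (B ↔ B)): β-rule — branch into A  //  (B ↔ B).
          branch 2.1.1 (add A):
            ○ open, literals {A=T, C=T}.
          branch 2.1.2 (add (B ↔ B)):
            (B ↔ B): β-rule — branch into B, B  //  ¬B, ¬B.
              branch 2.1.2.1 (add B, B):
                ○ open, literals {A=T, B=T, C=T}.
              branch 2.1.2.2 (add ¬B, ¬B):
                ○ open, literals {A=T, B=F, C=T}.
      branch 2.2 (add ¬C, ¬((A ∨ (B ↔ B)) ∧ A)):
        ¬((A ∨ (B ↔ B)) ∧ A): β-rule — branch into ¬(A ∨ (B ↔ B))  //  ¬A.
          branch 2.2.1 (add ¬(A ∨ (B ↔ B))):
            ¬(A ∨ (B ↔ B)): α-rule — add ¬A, ¬(B ↔ B).
            ¬(B ↔ B): β-rule — branch into B, ¬B  //  ¬B, B.
              branch 2.2.1.1 (add B, ¬B):
                × closes — contains both B and ¬B.
              branch 2.2.1.2 (add ¬B, B):
                × closes — contains both B and ¬B.
          branch 2.2.2 (add ¬A):
            ○ open, literals {A=F, C=F}.
4 branches closed, 8 open.
Each open branch fixes some atoms; the unmentioned ones are free. Counting distinct full assignments: branch {A=T} (B, C) contributes 4 new; branch {B=T, C=F} (A) contributes 1 new; branch {B=T, C=F} (A) contributes 0 new; branch {A=F, B=T} (C) contributes 1 new; branch {A=T, C=T} (B) contributes 0 new; branch {A=T, B=T, C=T} (none free) contributes 0 new; branch {A=T, B=F, C=T} (none free) contributes 0 new; branch {A=F, C=F} (B) contributes 1 new. Total: 7.

7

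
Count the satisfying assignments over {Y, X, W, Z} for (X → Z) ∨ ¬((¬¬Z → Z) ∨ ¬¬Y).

12

Initial set: {T ((X → Z) ∨ ¬((¬¬Z → Z) ∨ ¬¬Y))}.
T ((X → Z) ∨ ¬((¬¬Z → Z) ∨ ¬¬Y)): β-rule — branch into T (X → Z)  //  T ¬((¬¬Z → Z) ∨ ¬¬Y).
  branch 1 (add T (X → Z)):
    T (X → Z): β-rule — branch into F X  //  T Z.
      branch 1.1 (add F X):
        ○ open, literals {X=F}.
      branch 1.2 (add T Z):
        ○ open, literals {Z=T}.
  branch 2 (add T ¬((¬¬Z → Z) ∨ ¬¬Y)):
    T ¬((¬¬Z → Z) ∨ ¬¬Y): α-rule — add F (¬¬Z → Z), F ¬¬Y.
    F (¬¬Z → Z): α-rule — add T ¬¬Z, F Z.
    F ¬¬Y: drop double negation, giving F Y.
    T ¬¬Z: drop double negation, giving T Z.
    × closes — contains both Z and ¬Z.
1 branch closed, 2 open.
Each open branch fixes some atoms; the unmentioned ones are free. Counting distinct full assignments: branch {X=F} (Y, W, Z) contributes 8 new; branch {Z=T} (Y, X, W) contributes 4 new. Total: 12.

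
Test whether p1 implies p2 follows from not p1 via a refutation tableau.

Initial set: {not p1; not (p1 implies p2)}.
not (p1 implies p2): α-rule — add p1, not p2.
× closes — contains both p1 and not p1.
All 1 branch closes.
Every branch closed, so the premises entail the conclusion.

Yes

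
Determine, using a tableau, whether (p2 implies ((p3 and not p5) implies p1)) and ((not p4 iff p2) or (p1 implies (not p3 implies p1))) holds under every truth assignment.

Assume the negation and expand:
Initial set: {not ((p2 implies ((p3 and not p5) implies p1)) and ((not p4 iff p2) or (p1 implies (not p3 implies p1))))}.
not ((p2 implies ((p3 and not p5) implies p1)) and ((not p4 iff p2) or (p1 implies (not p3 implies p1)))): β-rule — branch into not (p2 implies ((p3 and not p5) implies p1))  //  not ((not p4 iff p2) or (p1 implies (not p3 implies p1))).
  branch 1 (add not (p2 implies ((p3 and not p5) implies p1))):
    not (p2 implies ((p3 and not p5) implies p1)): α-rule — add p2, not ((p3 and not p5) implies p1).
    not ((p3 and not p5) implies p1): α-rule — add (p3 and not p5), not p1.
    (p3 and not p5): α-rule — add p3, not p5.
    ○ open, literals {p1=0, p2=1, p3=1, p5=0}.
  branch 2 (add not ((not p4 iff p2) or (p1 implies (not p3 implies p1)))):
    not ((not p4 iff p2) or (p1 implies (not p3 implies p1))): α-rule — add not (not p4 iff p2), not (p1 implies (not p3 implies p1)).
    not (p1 implies (not p3 implies p1)): α-rule — add p1, not (not p3 implies p1).
    not (not p3 implies p1): α-rule — add not p3, not p1.
    × closes — contains both p1 and not p1.
1 branch closed, 1 open.
An open branch gives a countermodel: p1=0, p2=1, p3=1, p5=0 (unmentioned atoms arbitrary); under it the original formula is false.

Not valid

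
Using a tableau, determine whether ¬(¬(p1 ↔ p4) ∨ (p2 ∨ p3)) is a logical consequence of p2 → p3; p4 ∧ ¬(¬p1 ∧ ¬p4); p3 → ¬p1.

No

Initial set: {(p2 → p3); (p4 ∧ ¬(¬p1 ∧ ¬p4)); (p3 → ¬p1); ¬¬(¬(p1 ↔ p4) ∨ (p2 ∨ p3))}.
(p4 ∧ ¬(¬p1 ∧ ¬p4)): α-rule — add p4, ¬(¬p1 ∧ ¬p4).
(p2 → p3): β-rule — branch into ¬p2  //  p3.
  branch 1 (add ¬p2):
    (p3 → ¬p1): β-rule — branch into ¬p3  //  ¬p1.
      branch 1.1 (add ¬p3):
        ¬¬(¬(p1 ↔ p4) ∨ (p2 ∨ p3)): β-rule — branch into ¬(p1 ↔ p4)  //  (p2 ∨ p3).
          branch 1.1.1 (add ¬(p1 ↔ p4)):
            ¬(¬p1 ∧ ¬p4): β-rule — branch into ¬¬p1  //  ¬¬p4.
              branch 1.1.1.1 (add ¬¬p1):
                ¬(p1 ↔ p4): β-rule — branch into p1, ¬p4  //  ¬p1, p4.
                  branch 1.1.1.1.1 (add p1, ¬p4):
                    × closes — contains both p4 and ¬p4.
                  branch 1.1.1.1.2 (add ¬p1, p4):
                    × closes — contains both p1 and ¬p1.
              branch 1.1.1.2 (add ¬¬p4):
                ¬(p1 ↔ p4): β-rule — branch into p1, ¬p4  //  ¬p1, p4.
                  branch 1.1.1.2.1 (add p1, ¬p4):
                    × closes — contains both p4 and ¬p4.
                  branch 1.1.1.2.2 (add ¬p1, p4):
                    ○ open, literals {p1=false, p2=false, p3=false, p4=true}.
          branch 1.1.2 (add (p2 ∨ p3)):
            ¬(¬p1 ∧ ¬p4): β-rule — branch into ¬¬p1  //  ¬¬p4.
              branch 1.1.2.1 (add ¬¬p1):
                (p2 ∨ p3): β-rule — branch into p2  //  p3.
                  branch 1.1.2.1.1 (add p2):
                    × closes — contains both p2 and ¬p2.
                  branch 1.1.2.1.2 (add p3):
                    × closes — contains both p3 and ¬p3.
              branch 1.1.2.2 (add ¬¬p4):
                (p2 ∨ p3): β-rule — branch into p2  //  p3.
                  branch 1.1.2.2.1 (add p2):
                    × closes — contains both p2 and ¬p2.
                  branch 1.1.2.2.2 (add p3):
                    × closes — contains both p3 and ¬p3.
      branch 1.2 (add ¬p1):
        ¬¬(¬(p1 ↔ p4) ∨ (p2 ∨ p3)): β-rule — branch into ¬(p1 ↔ p4)  //  (p2 ∨ p3).
          branch 1.2.1 (add ¬(p1 ↔ p4)):
            ¬(¬p1 ∧ ¬p4): β-rule — branch into ¬¬p1  //  ¬¬p4.
              branch 1.2.1.1 (add ¬¬p1):
                × closes — contains both p1 and ¬p1.
              branch 1.2.1.2 (add ¬¬p4):
                ¬(p1 ↔ p4): β-rule — branch into p1, ¬p4  //  ¬p1, p4.
                  branch 1.2.1.2.1 (add p1, ¬p4):
                    × closes — contains both p1 and ¬p1.
                  branch 1.2.1.2.2 (add ¬p1, p4):
                    ○ open, literals {p1=false, p2=false, p4=true}.
          branch 1.2.2 (add (p2 ∨ p3)):
            ¬(¬p1 ∧ ¬p4): β-rule — branch into ¬¬p1  //  ¬¬p4.
              branch 1.2.2.1 (add ¬¬p1):
                × closes — contains both p1 and ¬p1.
              branch 1.2.2.2 (add ¬¬p4):
                (p2 ∨ p3): β-rule — branch into p2  //  p3.
                  branch 1.2.2.2.1 (add p2):
                    × closes — contains both p2 and ¬p2.
                  branch 1.2.2.2.2 (add p3):
                    ○ open, literals {p1=false, p2=false, p3=true, p4=true}.
  branch 2 (add p3):
    (p3 → ¬p1): β-rule — branch into ¬p3  //  ¬p1.
      branch 2.1 (add ¬p3):
        × closes — contains both p3 and ¬p3.
      branch 2.2 (add ¬p1):
        ¬¬(¬(p1 ↔ p4) ∨ (p2 ∨ p3)): β-rule — branch into ¬(p1 ↔ p4)  //  (p2 ∨ p3).
          branch 2.2.1 (add ¬(p1 ↔ p4)):
            ¬(¬p1 ∧ ¬p4): β-rule — branch into ¬¬p1  //  ¬¬p4.
              branch 2.2.1.1 (add ¬¬p1):
                × closes — contains both p1 and ¬p1.
              branch 2.2.1.2 (add ¬¬p4):
                ¬(p1 ↔ p4): β-rule — branch into p1, ¬p4  //  ¬p1, p4.
                  branch 2.2.1.2.1 (add p1, ¬p4):
                    × closes — contains both p1 and ¬p1.
                  branch 2.2.1.2.2 (add ¬p1, p4):
                    ○ open, literals {p1=false, p3=true, p4=true}.
          branch 2.2.2 (add (p2 ∨ p3)):
            ¬(¬p1 ∧ ¬p4): β-rule — branch into ¬¬p1  //  ¬¬p4.
              branch 2.2.2.1 (add ¬¬p1):
                × closes — contains both p1 and ¬p1.
              branch 2.2.2.2 (add ¬¬p4):
                (p2 ∨ p3): β-rule — branch into p2  //  p3.
                  branch 2.2.2.2.1 (add p2):
                    ○ open, literals {p1=false, p2=true, p3=true, p4=true}.
                  branch 2.2.2.2.2 (add p3):
                    ○ open, literals {p1=false, p3=true, p4=true}.
15 branches closed, 6 open.
An open branch gives a countermodel: p1=false, p2=false, p3=false, p4=true (unmentioned atoms arbitrary); the premises hold there but the conclusion fails.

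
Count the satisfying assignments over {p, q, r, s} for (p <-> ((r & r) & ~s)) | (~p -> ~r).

14

Initial set: {((p <-> ((r & r) & ~s)) | (~p -> ~r))}.
((p <-> ((r & r) & ~s)) | (~p -> ~r)): β-rule — branch into (p <-> ((r & r) & ~s))  //  (~p -> ~r).
  branch 1 (add (p <-> ((r & r) & ~s))):
    (p <-> ((r & r) & ~s)): β-rule — branch into p, ((r & r) & ~s)  //  ~p, ~((r & r) & ~s).
      branch 1.1 (add p, ((r & r) & ~s)):
        ((r & r) & ~s): α-rule — add (r & r), ~s.
        (r & r): α-rule — add r, r.
        ○ open, literals {p=1, r=1, s=0}.
      branch 1.2 (add ~p, ~((r & r) & ~s)):
        ~((r & r) & ~s): β-rule — branch into ~(r & r)  //  ~~s.
          branch 1.2.1 (add ~(r & r)):
            ~(r & r): β-rule — branch into ~r  //  ~r.
              branch 1.2.1.1 (add ~r):
                ○ open, literals {p=0, r=0}.
              branch 1.2.1.2 (add ~r):
                ○ open, literals {p=0, r=0}.
          branch 1.2.2 (add ~~s):
            ○ open, literals {p=0, s=1}.
  branch 2 (add (~p -> ~r)):
    (~p -> ~r): β-rule — branch into ~~p  //  ~r.
      branch 2.1 (add ~~p):
        ○ open, literals {p=1}.
      branch 2.2 (add ~r):
        ○ open, literals {r=0}.
0 branches closed, 6 open.
Each open branch fixes some atoms; the unmentioned ones are free. Counting distinct full assignments: branch {p=1, r=1, s=0} (q) contributes 2 new; branch {p=0, r=0} (q, s) contributes 4 new; branch {p=0, r=0} (q, s) contributes 0 new; branch {p=0, s=1} (q, r) contributes 2 new; branch {p=1} (q, r, s) contributes 6 new; branch {r=0} (p, q, s) contributes 0 new. Total: 14.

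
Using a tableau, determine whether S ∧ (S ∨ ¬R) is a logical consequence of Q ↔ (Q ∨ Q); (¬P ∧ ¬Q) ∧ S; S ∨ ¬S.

Initial set: {(Q ↔ (Q ∨ Q)); ((¬P ∧ ¬Q) ∧ S); (S ∨ ¬S); ¬(S ∧ (S ∨ ¬R))}.
((¬P ∧ ¬Q) ∧ S): α-rule — add (¬P ∧ ¬Q), S.
(¬P ∧ ¬Q): α-rule — add ¬P, ¬Q.
(Q ↔ (Q ∨ Q)): β-rule — branch into Q, (Q ∨ Q)  //  ¬Q, ¬(Q ∨ Q).
  branch 1 (add Q, (Q ∨ Q)):
    × closes — contains both Q and ¬Q.
  branch 2 (add ¬Q, ¬(Q ∨ Q)):
    ¬(Q ∨ Q): α-rule — add ¬Q, ¬Q.
    (S ∨ ¬S): β-rule — branch into S  //  ¬S.
      branch 2.1 (add S):
        ¬(S ∧ (S ∨ ¬R)): β-rule — branch into ¬S  //  ¬(S ∨ ¬R).
          branch 2.1.1 (add ¬S):
            × closes — contains both S and ¬S.
          branch 2.1.2 (add ¬(S ∨ ¬R)):
            ¬(S ∨ ¬R): α-rule — add ¬S, ¬¬R.
            × closes — contains both S and ¬S.
      branch 2.2 (add ¬S):
        × closes — contains both S and ¬S.
All 4 branches close.
Every branch closed, so the premises entail the conclusion.

Yes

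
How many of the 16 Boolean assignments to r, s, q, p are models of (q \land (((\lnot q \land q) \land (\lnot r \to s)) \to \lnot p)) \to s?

Initial set: {((q \land (((\lnot q \land q) \land (\lnot r \to s)) \to \lnot p)) \to s)}.
((q \land (((\lnot q \land q) \land (\lnot r \to s)) \to \lnot p)) \to s): β-rule — branch into \lnot (q \land (((\lnot q \land q) \land (\lnot r \to s)) \to \lnot p))  //  s.
  branch 1 (add \lnot (q \land (((\lnot q \land q) \land (\lnot r \to s)) \to \lnot p))):
    \lnot (q \land (((\lnot q \land q) \land (\lnot r \to s)) \to \lnot p)): β-rule — branch into \lnot q  //  \lnot (((\lnot q \land q) \land (\lnot r \to s)) \to \lnot p).
      branch 1.1 (add \lnot q):
        ○ open, literals {q=false}.
      branch 1.2 (add \lnot (((\lnot q \land q) \land (\lnot r \to s)) \to \lnot p)):
        \lnot (((\lnot q \land q) \land (\lnot r \to s)) \to \lnot p): α-rule — add ((\lnot q \land q) \land (\lnot r \to s)), \lnot \lnot p.
        ((\lnot q \land q) \land (\lnot r \to s)): α-rule — add (\lnot q \land q), (\lnot r \to s).
        (\lnot q \land q): α-rule — add \lnot q, q.
        × closes — contains both q and \lnot q.
  branch 2 (add s):
    ○ open, literals {s=true}.
1 branch closed, 2 open.
Each open branch fixes some atoms; the unmentioned ones are free. Counting distinct full assignments: branch {q=false} (r, s, p) contributes 8 new; branch {s=true} (r, q, p) contributes 4 new. Total: 12.

12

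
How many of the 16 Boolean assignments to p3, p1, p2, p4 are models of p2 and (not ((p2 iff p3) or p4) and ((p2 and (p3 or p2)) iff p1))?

Initial set: {(p2 and (not ((p2 iff p3) or p4) and ((p2 and (p3 or p2)) iff p1)))}.
(p2 and (not ((p2 iff p3) or p4) and ((p2 and (p3 or p2)) iff p1))): α-rule — add p2, (not ((p2 iff p3) or p4) and ((p2 and (p3 or p2)) iff p1)).
(not ((p2 iff p3) or p4) and ((p2 and (p3 or p2)) iff p1)): α-rule — add not ((p2 iff p3) or p4), ((p2 and (p3 or p2)) iff p1).
not ((p2 iff p3) or p4): α-rule — add not (p2 iff p3), not p4.
((p2 and (p3 or p2)) iff p1): β-rule — branch into (p2 and (p3 or p2)), p1  //  not (p2 and (p3 or p2)), not p1.
  branch 1 (add (p2 and (p3 or p2)), p1):
    (p2 and (p3 or p2)): α-rule — add p2, (p3 or p2).
    not (p2 iff p3): β-rule — branch into p2, not p3  //  not p2, p3.
      branch 1.1 (add p2, not p3):
        (p3 or p2): β-rule — branch into p3  //  p2.
          branch 1.1.1 (add p3):
            × closes — contains both p3 and not p3.
          branch 1.1.2 (add p2):
            ○ open, literals {p1=1, p2=1, p3=0, p4=0}.
      branch 1.2 (add not p2, p3):
        × closes — contains both p2 and not p2.
  branch 2 (add not (p2 and (p3 or p2)), not p1):
    not (p2 iff p3): β-rule — branch into p2, not p3  //  not p2, p3.
      branch 2.1 (add p2, not p3):
        not (p2 and (p3 or p2)): β-rule — branch into not p2  //  not (p3 or p2).
          branch 2.1.1 (add not p2):
            × closes — contains both p2 and not p2.
          branch 2.1.2 (add not (p3 or p2)):
            not (p3 or p2): α-rule — add not p3, not p2.
            × closes — contains both p2 and not p2.
      branch 2.2 (add not p2, p3):
        × closes — contains both p2 and not p2.
5 branches closed, 1 open.
Each open branch fixes some atoms; the unmentioned ones are free. Counting distinct full assignments: branch {p1=1, p2=1, p3=0, p4=0} (none free) contributes 1 new. Total: 1.

1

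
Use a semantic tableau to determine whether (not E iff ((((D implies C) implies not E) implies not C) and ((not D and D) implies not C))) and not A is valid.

Assume the negation and expand:
Initial set: {not ((not E iff ((((D implies C) implies not E) implies not C) and ((not D and D) implies not C))) and not A)}.
not ((not E iff ((((D implies C) implies not E) implies not C) and ((not D and D) implies not C))) and not A): β-rule — branch into not (not E iff ((((D implies C) implies not E) implies not C) and ((not D and D) implies not C)))  //  not not A.
  branch 1 (add not (not E iff ((((D implies C) implies not E) implies not C) and ((not D and D) implies not C)))):
    not (not E iff ((((D implies C) implies not E) implies not C) and ((not D and D) implies not C))): β-rule — branch into not E, not ((((D implies C) implies not E) implies not C) and ((not D and D) implies not C))  //  not not E, ((((D implies C) implies not E) implies not C) and ((not D and D) implies not C)).
      branch 1.1 (add not E, not ((((D implies C) implies not E) implies not C) and ((not D and D) implies not C))):
        not ((((D implies C) implies not E) implies not C) and ((not D and D) implies not C)): β-rule — branch into not (((D implies C) implies not E) implies not C)  //  not ((not D and D) implies not C).
          branch 1.1.1 (add not (((D implies C) implies not E) implies not C)):
            not (((D implies C) implies not E) implies not C): α-rule — add ((D implies C) implies not E), not not C.
            ((D implies C) implies not E): β-rule — branch into not (D implies C)  //  not E.
              branch 1.1.1.1 (add not (D implies C)):
                not (D implies C): α-rule — add D, not C.
                × closes — contains both C and not C.
              branch 1.1.1.2 (add not E):
                ○ open, literals {C=T, E=F}.
          branch 1.1.2 (add not ((not D and D) implies not C)):
            not ((not D and D) implies not C): α-rule — add (not D and D), not not C.
            (not D and D): α-rule — add not D, D.
            × closes — contains both D and not D.
      branch 1.2 (add not not E, ((((D implies C) implies not E) implies not C) and ((not D and D) implies not C))):
        ((((D implies C) implies not E) implies not C) and ((not D and D) implies not C)): α-rule — add (((D implies C) implies not E) implies not C), ((not D and D) implies not C).
        (((D implies C) implies not E) implies not C): β-rule — branch into not ((D implies C) implies not E)  //  not C.
          branch 1.2.1 (add not ((D implies C) implies not E)):
            not ((D implies C) implies not E): α-rule — add (D implies C), not not E.
            ((not D and D) implies not C): β-rule — branch into not (not D and D)  //  not C.
              branch 1.2.1.1 (add not (not D and D)):
                (D implies C): β-rule — branch into not D  //  C.
                  branch 1.2.1.1.1 (add not D):
                    not (not D and D): β-rule — branch into not not D  //  not D.
                      branch 1.2.1.1.1.1 (add not not D):
                        × closes — contains both D and not D.
                      branch 1.2.1.1.1.2 (add not D):
                        ○ open, literals {D=F, E=T}.
                  branch 1.2.1.1.2 (add C):
                    not (not D and D): β-rule — branch into not not D  //  not D.
                      branch 1.2.1.1.2.1 (add not not D):
                        ○ open, literals {C=T, D=T, E=T}.
                      branch 1.2.1.1.2.2 (add not D):
                        ○ open, literals {C=T, D=F, E=T}.
              branch 1.2.1.2 (add not C):
                (D implies C): β-rule — branch into not D  //  C.
                  branch 1.2.1.2.1 (add not D):
                    ○ open, literals {C=F, D=F, E=T}.
                  branch 1.2.1.2.2 (add C):
                    × closes — contains both C and not C.
          branch 1.2.2 (add not C):
            ((not D and D) implies not C): β-rule — branch into not (not D and D)  //  not C.
              branch 1.2.2.1 (add not (not D and D)):
                not (not D and D): β-rule — branch into not not D  //  not D.
                  branch 1.2.2.1.1 (add not not D):
                    ○ open, literals {C=F, D=T, E=T}.
                  branch 1.2.2.1.2 (add not D):
                    ○ open, literals {C=F, D=F, E=T}.
              branch 1.2.2.2 (add not C):
                ○ open, literals {C=F, E=T}.
  branch 2 (add not not A):
    ○ open, literals {A=T}.
4 branches closed, 9 open.
An open branch gives a countermodel: C=T, E=F (unmentioned atoms arbitrary); under it the original formula is false.

Not valid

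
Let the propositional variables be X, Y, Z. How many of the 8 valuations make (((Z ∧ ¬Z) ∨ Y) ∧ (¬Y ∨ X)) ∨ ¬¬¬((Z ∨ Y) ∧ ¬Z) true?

7

Initial set: {((((Z ∧ ¬Z) ∨ Y) ∧ (¬Y ∨ X)) ∨ ¬¬¬((Z ∨ Y) ∧ ¬Z))}.
((((Z ∧ ¬Z) ∨ Y) ∧ (¬Y ∨ X)) ∨ ¬¬¬((Z ∨ Y) ∧ ¬Z)): β-rule — branch into (((Z ∧ ¬Z) ∨ Y) ∧ (¬Y ∨ X))  //  ¬¬¬((Z ∨ Y) ∧ ¬Z).
  branch 1 (add (((Z ∧ ¬Z) ∨ Y) ∧ (¬Y ∨ X))):
    (((Z ∧ ¬Z) ∨ Y) ∧ (¬Y ∨ X)): α-rule — add ((Z ∧ ¬Z) ∨ Y), (¬Y ∨ X).
    ((Z ∧ ¬Z) ∨ Y): β-rule — branch into (Z ∧ ¬Z)  //  Y.
      branch 1.1 (add (Z ∧ ¬Z)):
        (Z ∧ ¬Z): α-rule — add Z, ¬Z.
        × closes — contains both Z and ¬Z.
      branch 1.2 (add Y):
        (¬Y ∨ X): β-rule — branch into ¬Y  //  X.
          branch 1.2.1 (add ¬Y):
            × closes — contains both Y and ¬Y.
          branch 1.2.2 (add X):
            ○ open, literals {X=1, Y=1}.
  branch 2 (add ¬¬¬((Z ∨ Y) ∧ ¬Z)):
    ¬¬¬((Z ∨ Y) ∧ ¬Z): drop double negation, giving ¬((Z ∨ Y) ∧ ¬Z).
    ¬((Z ∨ Y) ∧ ¬Z): β-rule — branch into ¬(Z ∨ Y)  //  ¬¬Z.
      branch 2.1 (add ¬(Z ∨ Y)):
        ¬(Z ∨ Y): α-rule — add ¬Z, ¬Y.
        ○ open, literals {Y=0, Z=0}.
      branch 2.2 (add ¬¬Z):
        ○ open, literals {Z=1}.
2 branches closed, 3 open.
Each open branch fixes some atoms; the unmentioned ones are free. Counting distinct full assignments: branch {X=1, Y=1} (Z) contributes 2 new; branch {Y=0, Z=0} (X) contributes 2 new; branch {Z=1} (X, Y) contributes 3 new. Total: 7.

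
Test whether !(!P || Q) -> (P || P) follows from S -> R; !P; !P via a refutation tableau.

Yes

Initial set: {(S -> R); !P; !P; !(!(!P || Q) -> (P || P))}.
!(!(!P || Q) -> (P || P)): α-rule — add !(!P || Q), !(P || P).
!(!P || Q): α-rule — add !!P, !Q.
× closes — contains both P and !P.
All 1 branch closes.
Every branch closed, so the premises entail the conclusion.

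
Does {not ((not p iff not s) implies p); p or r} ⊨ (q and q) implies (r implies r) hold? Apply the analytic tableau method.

Initial set: {not ((not p iff not s) implies p); (p or r); not ((q and q) implies (r implies r))}.
not ((not p iff not s) implies p): α-rule — add (not p iff not s), not p.
not ((q and q) implies (r implies r)): α-rule — add (q and q), not (r implies r).
(q and q): α-rule — add q, q.
not (r implies r): α-rule — add r, not r.
× closes — contains both r and not r.
All 1 branch closes.
Every branch closed, so the premises entail the conclusion.

Yes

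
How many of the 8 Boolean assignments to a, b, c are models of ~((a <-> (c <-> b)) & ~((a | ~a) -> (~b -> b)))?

Initial set: {T ~((a <-> (c <-> b)) & ~((a | ~a) -> (~b -> b)))}.
T ~((a <-> (c <-> b)) & ~((a | ~a) -> (~b -> b))): β-rule — branch into F (a <-> (c <-> b))  //  F ~((a | ~a) -> (~b -> b)).
  branch 1 (add F (a <-> (c <-> b))):
    F (a <-> (c <-> b)): β-rule — branch into T a, F (c <-> b)  //  F a, T (c <-> b).
      branch 1.1 (add T a, F (c <-> b)):
        F (c <-> b): β-rule — branch into T c, F b  //  F c, T b.
          branch 1.1.1 (add T c, F b):
            ○ open, literals {a=1, b=0, c=1}.
          branch 1.1.2 (add F c, T b):
            ○ open, literals {a=1, b=1, c=0}.
      branch 1.2 (add F a, T (c <-> b)):
        T (c <-> b): β-rule — branch into T c, T b  //  F c, F b.
          branch 1.2.1 (add T c, T b):
            ○ open, literals {a=0, b=1, c=1}.
          branch 1.2.2 (add F c, F b):
            ○ open, literals {a=0, b=0, c=0}.
  branch 2 (add F ~((a | ~a) -> (~b -> b))):
    F ~((a | ~a) -> (~b -> b)): β-rule — branch into F (a | ~a)  //  T (~b -> b).
      branch 2.1 (add F (a | ~a)):
        F (a | ~a): α-rule — add F a, F ~a.
        × closes — contains both a and ~a.
      branch 2.2 (add T (~b -> b)):
        T (~b -> b): β-rule — branch into F ~b  //  T b.
          branch 2.2.1 (add F ~b):
            ○ open, literals {b=1}.
          branch 2.2.2 (add T b):
            ○ open, literals {b=1}.
1 branch closed, 6 open.
Each open branch fixes some atoms; the unmentioned ones are free. Counting distinct full assignments: branch {a=1, b=0, c=1} (none free) contributes 1 new; branch {a=1, b=1, c=0} (none free) contributes 1 new; branch {a=0, b=1, c=1} (none free) contributes 1 new; branch {a=0, b=0, c=0} (none free) contributes 1 new; branch {b=1} (a, c) contributes 2 new; branch {b=1} (a, c) contributes 0 new. Total: 6.

6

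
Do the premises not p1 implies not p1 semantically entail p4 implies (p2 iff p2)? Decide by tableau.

Initial set: {T (not p1 implies not p1); F (p4 implies (p2 iff p2))}.
F (p4 implies (p2 iff p2)): α-rule — add T p4, F (p2 iff p2).
T (not p1 implies not p1): β-rule — branch into F not p1  //  T not p1.
  branch 1 (add F not p1):
    F (p2 iff p2): β-rule — branch into T p2, F p2  //  F p2, T p2.
      branch 1.1 (add T p2, F p2):
        × closes — contains both p2 and not p2.
      branch 1.2 (add F p2, T p2):
        × closes — contains both p2 and not p2.
  branch 2 (add T not p1):
    F (p2 iff p2): β-rule — branch into T p2, F p2  //  F p2, T p2.
      branch 2.1 (add T p2, F p2):
        × closes — contains both p2 and not p2.
      branch 2.2 (add F p2, T p2):
        × closes — contains both p2 and not p2.
All 4 branches close.
Every branch closed, so the premises entail the conclusion.

Yes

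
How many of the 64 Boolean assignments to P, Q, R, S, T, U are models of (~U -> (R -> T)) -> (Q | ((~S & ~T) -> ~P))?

61

Initial set: {T ((~U -> (R -> T)) -> (Q | ((~S & ~T) -> ~P)))}.
T ((~U -> (R -> T)) -> (Q | ((~S & ~T) -> ~P))): β-rule — branch into F (~U -> (R -> T))  //  T (Q | ((~S & ~T) -> ~P)).
  branch 1 (add F (~U -> (R -> T))):
    F (~U -> (R -> T)): α-rule — add T ~U, F (R -> T).
    F (R -> T): α-rule — add T R, F T.
    ○ open, literals {R=true, T=false, U=false}.
  branch 2 (add T (Q | ((~S & ~T) -> ~P))):
    T (Q | ((~S & ~T) -> ~P)): β-rule — branch into T Q  //  T ((~S & ~T) -> ~P).
      branch 2.1 (add T Q):
        ○ open, literals {Q=true}.
      branch 2.2 (add T ((~S & ~T) -> ~P)):
        T ((~S & ~T) -> ~P): β-rule — branch into F (~S & ~T)  //  T ~P.
          branch 2.2.1 (add F (~S & ~T)):
            F (~S & ~T): β-rule — branch into F ~S  //  F ~T.
              branch 2.2.1.1 (add F ~S):
                ○ open, literals {S=true}.
              branch 2.2.1.2 (add F ~T):
                ○ open, literals {T=true}.
          branch 2.2.2 (add T ~P):
            ○ open, literals {P=false}.
0 branches closed, 5 open.
Each open branch fixes some atoms; the unmentioned ones are free. Counting distinct full assignments: branch {R=true, T=false, U=false} (P, Q, S) contributes 8 new; branch {Q=true} (P, R, S, T, U) contributes 28 new; branch {S=true} (P, Q, R, T, U) contributes 14 new; branch {T=true} (P, Q, R, S, U) contributes 8 new; branch {P=false} (Q, R, S, T, U) contributes 3 new. Total: 61.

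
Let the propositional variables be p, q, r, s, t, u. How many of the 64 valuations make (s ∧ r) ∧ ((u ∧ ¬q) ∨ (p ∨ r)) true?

Initial set: {((s ∧ r) ∧ ((u ∧ ¬q) ∨ (p ∨ r)))}.
((s ∧ r) ∧ ((u ∧ ¬q) ∨ (p ∨ r))): α-rule — add (s ∧ r), ((u ∧ ¬q) ∨ (p ∨ r)).
(s ∧ r): α-rule — add s, r.
((u ∧ ¬q) ∨ (p ∨ r)): β-rule — branch into (u ∧ ¬q)  //  (p ∨ r).
  branch 1 (add (u ∧ ¬q)):
    (u ∧ ¬q): α-rule — add u, ¬q.
    ○ open, literals {q=false, r=true, s=true, u=true}.
  branch 2 (add (p ∨ r)):
    (p ∨ r): β-rule — branch into p  //  r.
      branch 2.1 (add p):
        ○ open, literals {p=true, r=true, s=true}.
      branch 2.2 (add r):
        ○ open, literals {r=true, s=true}.
0 branches closed, 3 open.
Each open branch fixes some atoms; the unmentioned ones are free. Counting distinct full assignments: branch {q=false, r=true, s=true, u=true} (p, t) contributes 4 new; branch {p=true, r=true, s=true} (q, t, u) contributes 6 new; branch {r=true, s=true} (p, q, t, u) contributes 6 new. Total: 16.

16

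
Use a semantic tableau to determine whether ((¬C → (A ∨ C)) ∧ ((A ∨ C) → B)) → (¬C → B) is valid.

Assume the negation and expand:
Initial set: {¬(((¬C → (A ∨ C)) ∧ ((A ∨ C) → B)) → (¬C → B))}.
¬(((¬C → (A ∨ C)) ∧ ((A ∨ C) → B)) → (¬C → B)): α-rule — add ((¬C → (A ∨ C)) ∧ ((A ∨ C) → B)), ¬(¬C → B).
((¬C → (A ∨ C)) ∧ ((A ∨ C) → B)): α-rule — add (¬C → (A ∨ C)), ((A ∨ C) → B).
¬(¬C → B): α-rule — add ¬C, ¬B.
(¬C → (A ∨ C)): β-rule — branch into ¬¬C  //  (A ∨ C).
  branch 1 (add ¬¬C):
    × closes — contains both C and ¬C.
  branch 2 (add (A ∨ C)):
    ((A ∨ C) → B): β-rule — branch into ¬(A ∨ C)  //  B.
      branch 2.1 (add ¬(A ∨ C)):
        ¬(A ∨ C): α-rule — add ¬A, ¬C.
        (A ∨ C): β-rule — branch into A  //  C.
          branch 2.1.1 (add A):
            × closes — contains both A and ¬A.
          branch 2.1.2 (add C):
            × closes — contains both C and ¬C.
      branch 2.2 (add B):
        × closes — contains both B and ¬B.
All 4 branches close.
Every branch closed, so the negation is unsatisfiable and the formula is valid.

Valid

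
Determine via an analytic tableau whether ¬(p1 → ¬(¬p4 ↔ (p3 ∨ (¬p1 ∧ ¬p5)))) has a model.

Satisfiable

Initial set: {¬(p1 → ¬(¬p4 ↔ (p3 ∨ (¬p1 ∧ ¬p5))))}.
¬(p1 → ¬(¬p4 ↔ (p3 ∨ (¬p1 ∧ ¬p5)))): α-rule — add p1, ¬¬(¬p4 ↔ (p3 ∨ (¬p1 ∧ ¬p5))).
¬¬(¬p4 ↔ (p3 ∨ (¬p1 ∧ ¬p5))): β-rule — branch into ¬p4, (p3 ∨ (¬p1 ∧ ¬p5))  //  ¬¬p4, ¬(p3 ∨ (¬p1 ∧ ¬p5)).
  branch 1 (add ¬p4, (p3 ∨ (¬p1 ∧ ¬p5))):
    (p3 ∨ (¬p1 ∧ ¬p5)): β-rule — branch into p3  //  (¬p1 ∧ ¬p5).
      branch 1.1 (add p3):
        ○ open, literals {p1=true, p3=true, p4=false}.
      branch 1.2 (add (¬p1 ∧ ¬p5)):
        (¬p1 ∧ ¬p5): α-rule — add ¬p1, ¬p5.
        × closes — contains both p1 and ¬p1.
  branch 2 (add ¬¬p4, ¬(p3 ∨ (¬p1 ∧ ¬p5))):
    ¬(p3 ∨ (¬p1 ∧ ¬p5)): α-rule — add ¬p3, ¬(¬p1 ∧ ¬p5).
    ¬(¬p1 ∧ ¬p5): β-rule — branch into ¬¬p1  //  ¬¬p5.
      branch 2.1 (add ¬¬p1):
        ○ open, literals {p1=true, p3=false, p4=true}.
      branch 2.2 (add ¬¬p5):
        ○ open, literals {p1=true, p3=false, p4=true, p5=true}.
1 branch closed, 3 open.
An open branch gives a satisfying assignment: p1=true, p3=true, p4=false.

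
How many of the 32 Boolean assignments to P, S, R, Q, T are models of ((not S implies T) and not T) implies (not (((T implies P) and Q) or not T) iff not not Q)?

28

Initial set: {T (((not S implies T) and not T) implies (not (((T implies P) and Q) or not T) iff not not Q))}.
T (((not S implies T) and not T) implies (not (((T implies P) and Q) or not T) iff not not Q)): β-rule — branch into F ((not S implies T) and not T)  //  T (not (((T implies P) and Q) or not T) iff not not Q).
  branch 1 (add F ((not S implies T) and not T)):
    F ((not S implies T) and not T): β-rule — branch into F (not S implies T)  //  F not T.
      branch 1.1 (add F (not S implies T)):
        F (not S implies T): α-rule — add T not S, F T.
        ○ open, literals {S=0, T=0}.
      branch 1.2 (add F not T):
        ○ open, literals {T=1}.
  branch 2 (add T (not (((T implies P) and Q) or not T) iff not not Q)):
    T (not (((T implies P) and Q) or not T) iff not not Q): β-rule — branch into T not (((T implies P) and Q) or not T), T not not Q  //  F not (((T implies P) and Q) or not T), F not not Q.
      branch 2.1 (add T not (((T implies P) and Q) or not T), T not not Q):
        T not (((T implies P) and Q) or not T): α-rule — add F ((T implies P) and Q), F not T.
        T not not Q: drop double negation, giving T Q.
        F ((T implies P) and Q): β-rule — branch into F (T implies P)  //  F Q.
          branch 2.1.1 (add F (T implies P)):
            F (T implies P): α-rule — add T T, F P.
            ○ open, literals {P=0, Q=1, T=1}.
          branch 2.1.2 (add F Q):
            × closes — contains both Q and not Q.
      branch 2.2 (add F not (((T implies P) and Q) or not T), F not not Q):
        F not not Q: drop double negation, giving F Q.
        F not (((T implies P) and Q) or not T): β-rule — branch into T ((T implies P) and Q)  //  T not T.
          branch 2.2.1 (add T ((T implies P) and Q)):
            T ((T implies P) and Q): α-rule — add T (T implies P), T Q.
            × closes — contains both Q and not Q.
          branch 2.2.2 (add T not T):
            ○ open, literals {Q=0, T=0}.
2 branches closed, 4 open.
Each open branch fixes some atoms; the unmentioned ones are free. Counting distinct full assignments: branch {S=0, T=0} (P, R, Q) contributes 8 new; branch {T=1} (P, S, R, Q) contributes 16 new; branch {P=0, Q=1, T=1} (S, R) contributes 0 new; branch {Q=0, T=0} (P, S, R) contributes 4 new. Total: 28.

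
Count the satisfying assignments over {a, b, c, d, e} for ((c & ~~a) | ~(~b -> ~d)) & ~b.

10

Initial set: {T (((c & ~~a) | ~(~b -> ~d)) & ~b)}.
T (((c & ~~a) | ~(~b -> ~d)) & ~b): α-rule — add T ((c & ~~a) | ~(~b -> ~d)), T ~b.
T ((c & ~~a) | ~(~b -> ~d)): β-rule — branch into T (c & ~~a)  //  T ~(~b -> ~d).
  branch 1 (add T (c & ~~a)):
    T (c & ~~a): α-rule — add T c, T ~~a.
    T ~~a: drop double negation, giving T a.
    ○ open, literals {a=T, b=F, c=T}.
  branch 2 (add T ~(~b -> ~d)):
    T ~(~b -> ~d): α-rule — add T ~b, F ~d.
    ○ open, literals {b=F, d=T}.
0 branches closed, 2 open.
Each open branch fixes some atoms; the unmentioned ones are free. Counting distinct full assignments: branch {a=T, b=F, c=T} (d, e) contributes 4 new; branch {b=F, d=T} (a, c, e) contributes 6 new. Total: 10.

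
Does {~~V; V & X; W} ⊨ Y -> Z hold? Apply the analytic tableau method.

No

Initial set: {T ~~V; T (V & X); T W; F (Y -> Z)}.
T ~~V: drop double negation, giving T V.
T (V & X): α-rule — add T V, T X.
F (Y -> Z): α-rule — add T Y, F Z.
○ open, literals {V=1, W=1, X=1, Y=1, Z=0}.
0 branches closed, 1 open.
An open branch gives a countermodel: V=1, W=1, X=1, Y=1, Z=0 (unmentioned atoms arbitrary); the premises hold there but the conclusion fails.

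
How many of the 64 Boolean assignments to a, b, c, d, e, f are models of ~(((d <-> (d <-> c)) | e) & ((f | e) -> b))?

Initial set: {T ~(((d <-> (d <-> c)) | e) & ((f | e) -> b))}.
T ~(((d <-> (d <-> c)) | e) & ((f | e) -> b)): β-rule — branch into F ((d <-> (d <-> c)) | e)  //  F ((f | e) -> b).
  branch 1 (add F ((d <-> (d <-> c)) | e)):
    F ((d <-> (d <-> c)) | e): α-rule — add F (d <-> (d <-> c)), F e.
    F (d <-> (d <-> c)): β-rule — branch into T d, F (d <-> c)  //  F d, T (d <-> c).
      branch 1.1 (add T d, F (d <-> c)):
        F (d <-> c): β-rule — branch into T d, F c  //  F d, T c.
          branch 1.1.1 (add T d, F c):
            ○ open, literals {c=F, d=T, e=F}.
          branch 1.1.2 (add F d, T c):
            × closes — contains both d and ~d.
      branch 1.2 (add F d, T (d <-> c)):
        T (d <-> c): β-rule — branch into T d, T c  //  F d, F c.
          branch 1.2.1 (add T d, T c):
            × closes — contains both d and ~d.
          branch 1.2.2 (add F d, F c):
            ○ open, literals {c=F, d=F, e=F}.
  branch 2 (add F ((f | e) -> b)):
    F ((f | e) -> b): α-rule — add T (f | e), F b.
    T (f | e): β-rule — branch into T f  //  T e.
      branch 2.1 (add T f):
        ○ open, literals {b=F, f=T}.
      branch 2.2 (add T e):
        ○ open, literals {b=F, e=T}.
2 branches closed, 4 open.
Each open branch fixes some atoms; the unmentioned ones are free. Counting distinct full assignments: branch {c=F, d=T, e=F} (a, b, f) contributes 8 new; branch {c=F, d=F, e=F} (a, b, f) contributes 8 new; branch {b=F, f=T} (a, c, d, e) contributes 12 new; branch {b=F, e=T} (a, c, d, f) contributes 8 new. Total: 36.

36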